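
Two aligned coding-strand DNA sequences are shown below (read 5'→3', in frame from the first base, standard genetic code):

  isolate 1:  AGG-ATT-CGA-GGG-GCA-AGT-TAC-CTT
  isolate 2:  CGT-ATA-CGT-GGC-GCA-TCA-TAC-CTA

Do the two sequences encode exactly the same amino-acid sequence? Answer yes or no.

Codon 1: AGG Arg / CGT Arg — synonymous.
Codon 2: ATT Ile / ATA Ile — synonymous.
Codon 3: CGA Arg / CGT Arg — synonymous.
Codon 4: GGG Gly / GGC Gly — synonymous.
Codon 5: GCA Ala / GCA Ala — identical.
Codon 6: AGT Ser / TCA Ser — synonymous.
Codon 7: TAC Tyr / TAC Tyr — identical.
Codon 8: CTT Leu / CTA Leu — synonymous.
Nonsynonymous differences: 0 → same protein.

yes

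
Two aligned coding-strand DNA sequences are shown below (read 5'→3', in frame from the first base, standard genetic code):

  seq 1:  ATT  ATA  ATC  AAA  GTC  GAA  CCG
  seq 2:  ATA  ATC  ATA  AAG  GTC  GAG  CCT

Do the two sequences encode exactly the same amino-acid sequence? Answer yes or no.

Codon 1: ATT Ile / ATA Ile — synonymous.
Codon 2: ATA Ile / ATC Ile — synonymous.
Codon 3: ATC Ile / ATA Ile — synonymous.
Codon 4: AAA Lys / AAG Lys — synonymous.
Codon 5: GTC Val / GTC Val — identical.
Codon 6: GAA Glu / GAG Glu — synonymous.
Codon 7: CCG Pro / CCT Pro — synonymous.
Nonsynonymous differences: 0 → same protein.

yes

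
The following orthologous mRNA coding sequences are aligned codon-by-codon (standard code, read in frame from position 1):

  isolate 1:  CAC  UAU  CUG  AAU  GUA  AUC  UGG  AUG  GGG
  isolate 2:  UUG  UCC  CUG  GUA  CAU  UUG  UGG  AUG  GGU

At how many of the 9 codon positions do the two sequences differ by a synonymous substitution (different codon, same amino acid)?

Codon 1: CAC His / UUG Leu — nonsynonymous.
Codon 2: UAU Tyr / UCC Ser — nonsynonymous.
Codon 3: CUG Leu / CUG Leu — identical.
Codon 4: AAU Asn / GUA Val — nonsynonymous.
Codon 5: GUA Val / CAU His — nonsynonymous.
Codon 6: AUC Ile / UUG Leu — nonsynonymous.
Codon 7: UGG Trp / UGG Trp — identical.
Codon 8: AUG Met / AUG Met — identical.
Codon 9: GGG Gly / GGU Gly — synonymous.
Synonymous differences: 1.

1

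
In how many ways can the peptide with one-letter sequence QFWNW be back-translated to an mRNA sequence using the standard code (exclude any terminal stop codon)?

Gln: 2 codons.
Phe: 2 codons.
Trp: 1 codon.
Asn: 2 codons.
Trp: 1 codon.
2 × 2 × 1 × 2 × 1 = 8.

8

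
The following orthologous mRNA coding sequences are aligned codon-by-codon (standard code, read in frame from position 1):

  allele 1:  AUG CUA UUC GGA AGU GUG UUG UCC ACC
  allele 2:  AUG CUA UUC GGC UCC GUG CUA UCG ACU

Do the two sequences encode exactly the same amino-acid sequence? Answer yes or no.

yes

Codon 1: AUG Met / AUG Met — identical.
Codon 2: CUA Leu / CUA Leu — identical.
Codon 3: UUC Phe / UUC Phe — identical.
Codon 4: GGA Gly / GGC Gly — synonymous.
Codon 5: AGU Ser / UCC Ser — synonymous.
Codon 6: GUG Val / GUG Val — identical.
Codon 7: UUG Leu / CUA Leu — synonymous.
Codon 8: UCC Ser / UCG Ser — synonymous.
Codon 9: ACC Thr / ACU Thr — synonymous.
Nonsynonymous differences: 0 → same protein.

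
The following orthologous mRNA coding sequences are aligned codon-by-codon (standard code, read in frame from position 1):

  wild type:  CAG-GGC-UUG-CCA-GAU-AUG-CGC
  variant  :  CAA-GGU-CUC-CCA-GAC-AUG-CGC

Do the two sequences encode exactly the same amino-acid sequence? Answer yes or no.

Codon 1: CAG Gln / CAA Gln — synonymous.
Codon 2: GGC Gly / GGU Gly — synonymous.
Codon 3: UUG Leu / CUC Leu — synonymous.
Codon 4: CCA Pro / CCA Pro — identical.
Codon 5: GAU Asp / GAC Asp — synonymous.
Codon 6: AUG Met / AUG Met — identical.
Codon 7: CGC Arg / CGC Arg — identical.
Nonsynonymous differences: 0 → same protein.

yes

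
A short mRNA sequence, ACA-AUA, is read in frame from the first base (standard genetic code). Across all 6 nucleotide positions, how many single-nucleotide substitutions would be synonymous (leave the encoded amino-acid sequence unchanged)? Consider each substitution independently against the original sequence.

Codon 1 (ACA, Thr): 3 synonymous substitutions.
Codon 2 (AUA, Ile): 2 synonymous substitutions.
Total: 3 + 2 = 5.

5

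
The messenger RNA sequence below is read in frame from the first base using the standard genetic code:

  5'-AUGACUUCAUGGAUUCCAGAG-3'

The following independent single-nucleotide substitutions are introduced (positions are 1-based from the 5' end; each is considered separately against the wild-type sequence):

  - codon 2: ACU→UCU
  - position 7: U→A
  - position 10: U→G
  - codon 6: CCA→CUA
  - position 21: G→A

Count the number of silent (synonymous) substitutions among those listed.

Codon 2: ACU (Thr) → UCU (Ser) — missense.
Codon 3: UCA (Ser) → ACA (Thr) — missense.
Codon 4: UGG (Trp) → GGG (Gly) — missense.
Codon 6: CCA (Pro) → CUA (Leu) — missense.
Codon 7: GAG (Glu) → GAA (Glu) — synonymous.
Synonymous: 1 of 5.

1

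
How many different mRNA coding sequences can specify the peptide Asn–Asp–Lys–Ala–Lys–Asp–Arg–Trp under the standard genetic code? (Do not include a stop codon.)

768

Asn: 2 codons.
Asp: 2 codons.
Lys: 2 codons.
Ala: 4 codons.
Lys: 2 codons.
Asp: 2 codons.
Arg: 6 codons.
Trp: 1 codon.
2 × 2 × 2 × 4 × 2 × 2 × 6 × 1 = 768.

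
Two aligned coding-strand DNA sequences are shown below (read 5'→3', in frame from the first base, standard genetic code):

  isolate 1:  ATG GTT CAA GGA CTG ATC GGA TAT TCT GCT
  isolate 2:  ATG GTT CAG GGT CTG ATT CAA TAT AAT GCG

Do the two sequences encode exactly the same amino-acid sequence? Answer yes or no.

no

Codon 1: ATG Met / ATG Met — identical.
Codon 2: GTT Val / GTT Val — identical.
Codon 3: CAA Gln / CAG Gln — synonymous.
Codon 4: GGA Gly / GGT Gly — synonymous.
Codon 5: CTG Leu / CTG Leu — identical.
Codon 6: ATC Ile / ATT Ile — synonymous.
Codon 7: GGA Gly / CAA Gln — nonsynonymous.
Codon 8: TAT Tyr / TAT Tyr — identical.
Codon 9: TCT Ser / AAT Asn — nonsynonymous.
Codon 10: GCT Ala / GCG Ala — synonymous.
Nonsynonymous differences: 2 → different protein.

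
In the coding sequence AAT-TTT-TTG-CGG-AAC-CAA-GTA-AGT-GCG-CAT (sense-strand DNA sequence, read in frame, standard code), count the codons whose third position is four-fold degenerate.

3

Codon 1 AAT (Asn): third position 2-fold.
Codon 2 TTT (Phe): third position 2-fold.
Codon 3 TTG (Leu): third position 2-fold.
Codon 4 CGG (Arg): third position 4-fold.
Codon 5 AAC (Asn): third position 2-fold.
Codon 6 CAA (Gln): third position 2-fold.
Codon 7 GTA (Val): third position 4-fold.
Codon 8 AGT (Ser): third position 2-fold.
Codon 9 GCG (Ala): third position 4-fold.
Codon 10 CAT (His): third position 2-fold.
Four-fold degenerate third positions: 3.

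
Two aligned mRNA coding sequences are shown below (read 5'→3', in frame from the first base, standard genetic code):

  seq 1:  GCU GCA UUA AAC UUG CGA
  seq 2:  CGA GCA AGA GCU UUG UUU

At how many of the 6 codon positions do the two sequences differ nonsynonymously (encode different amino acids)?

4

Codon 1: GCU Ala / CGA Arg — nonsynonymous.
Codon 2: GCA Ala / GCA Ala — identical.
Codon 3: UUA Leu / AGA Arg — nonsynonymous.
Codon 4: AAC Asn / GCU Ala — nonsynonymous.
Codon 5: UUG Leu / UUG Leu — identical.
Codon 6: CGA Arg / UUU Phe — nonsynonymous.
Nonsynonymous differences: 4.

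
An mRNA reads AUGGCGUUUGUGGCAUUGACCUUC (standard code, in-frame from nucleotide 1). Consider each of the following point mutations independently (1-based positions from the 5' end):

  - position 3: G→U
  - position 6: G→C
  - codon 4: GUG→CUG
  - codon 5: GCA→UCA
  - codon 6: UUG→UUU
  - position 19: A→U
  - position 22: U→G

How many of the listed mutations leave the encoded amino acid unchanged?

Codon 1: AUG (Met) → AUU (Ile) — missense.
Codon 2: GCG (Ala) → GCC (Ala) — synonymous.
Codon 4: GUG (Val) → CUG (Leu) — missense.
Codon 5: GCA (Ala) → UCA (Ser) — missense.
Codon 6: UUG (Leu) → UUU (Phe) — missense.
Codon 7: ACC (Thr) → UCC (Ser) — missense.
Codon 8: UUC (Phe) → GUC (Val) — missense.
Synonymous: 1 of 7.

1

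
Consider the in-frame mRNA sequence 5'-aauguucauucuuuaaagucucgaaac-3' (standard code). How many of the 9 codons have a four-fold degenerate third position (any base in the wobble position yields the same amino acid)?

Codon 1 AAU (Asn): third position 2-fold.
Codon 2 GUU (Val): third position 4-fold.
Codon 3 CAU (His): third position 2-fold.
Codon 4 UCU (Ser): third position 4-fold.
Codon 5 UUA (Leu): third position 2-fold.
Codon 6 AAG (Lys): third position 2-fold.
Codon 7 UCU (Ser): third position 4-fold.
Codon 8 CGA (Arg): third position 4-fold.
Codon 9 AAC (Asn): third position 2-fold.
Four-fold degenerate third positions: 4.

4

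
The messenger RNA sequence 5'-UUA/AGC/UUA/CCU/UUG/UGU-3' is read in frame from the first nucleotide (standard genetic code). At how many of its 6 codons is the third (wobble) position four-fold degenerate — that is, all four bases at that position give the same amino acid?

1

Codon 1 UUA (Leu): third position 2-fold.
Codon 2 AGC (Ser): third position 2-fold.
Codon 3 UUA (Leu): third position 2-fold.
Codon 4 CCU (Pro): third position 4-fold.
Codon 5 UUG (Leu): third position 2-fold.
Codon 6 UGU (Cys): third position 2-fold.
Four-fold degenerate third positions: 1.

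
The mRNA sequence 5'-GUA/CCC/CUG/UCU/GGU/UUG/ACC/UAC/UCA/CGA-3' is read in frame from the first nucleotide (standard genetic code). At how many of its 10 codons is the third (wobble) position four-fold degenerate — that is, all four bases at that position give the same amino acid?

8

Codon 1 GUA (Val): third position 4-fold.
Codon 2 CCC (Pro): third position 4-fold.
Codon 3 CUG (Leu): third position 4-fold.
Codon 4 UCU (Ser): third position 4-fold.
Codon 5 GGU (Gly): third position 4-fold.
Codon 6 UUG (Leu): third position 2-fold.
Codon 7 ACC (Thr): third position 4-fold.
Codon 8 UAC (Tyr): third position 2-fold.
Codon 9 UCA (Ser): third position 4-fold.
Codon 10 CGA (Arg): third position 4-fold.
Four-fold degenerate third positions: 8.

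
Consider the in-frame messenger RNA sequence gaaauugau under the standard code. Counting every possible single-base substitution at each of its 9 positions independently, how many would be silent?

Codon 1 (GAA, Glu): 1 synonymous substitution.
Codon 2 (AUU, Ile): 2 synonymous substitutions.
Codon 3 (GAU, Asp): 1 synonymous substitution.
Total: 1 + 2 + 1 = 4.

4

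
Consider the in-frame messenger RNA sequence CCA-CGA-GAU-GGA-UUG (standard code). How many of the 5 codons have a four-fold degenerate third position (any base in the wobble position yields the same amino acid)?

Codon 1 CCA (Pro): third position 4-fold.
Codon 2 CGA (Arg): third position 4-fold.
Codon 3 GAU (Asp): third position 2-fold.
Codon 4 GGA (Gly): third position 4-fold.
Codon 5 UUG (Leu): third position 2-fold.
Four-fold degenerate third positions: 3.

3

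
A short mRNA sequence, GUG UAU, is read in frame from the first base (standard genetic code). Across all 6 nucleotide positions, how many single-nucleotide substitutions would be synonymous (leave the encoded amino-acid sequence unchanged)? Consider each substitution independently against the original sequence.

Codon 1 (GUG, Val): 3 synonymous substitutions.
Codon 2 (UAU, Tyr): 1 synonymous substitution.
Total: 3 + 1 = 4.

4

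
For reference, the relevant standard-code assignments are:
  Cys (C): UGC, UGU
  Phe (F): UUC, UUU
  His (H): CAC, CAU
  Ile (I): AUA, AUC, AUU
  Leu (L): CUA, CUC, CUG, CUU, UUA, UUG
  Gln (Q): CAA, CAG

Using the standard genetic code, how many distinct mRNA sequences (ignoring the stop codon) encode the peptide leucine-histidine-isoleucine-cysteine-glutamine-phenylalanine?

Leu: 6 codons.
His: 2 codons.
Ile: 3 codons.
Cys: 2 codons.
Gln: 2 codons.
Phe: 2 codons.
6 × 2 × 3 × 2 × 2 × 2 = 288.

288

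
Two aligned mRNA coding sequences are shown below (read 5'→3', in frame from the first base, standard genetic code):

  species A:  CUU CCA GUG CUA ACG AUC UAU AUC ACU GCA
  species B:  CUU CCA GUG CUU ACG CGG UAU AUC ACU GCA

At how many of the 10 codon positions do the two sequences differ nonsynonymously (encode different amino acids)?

1

Codon 1: CUU Leu / CUU Leu — identical.
Codon 2: CCA Pro / CCA Pro — identical.
Codon 3: GUG Val / GUG Val — identical.
Codon 4: CUA Leu / CUU Leu — synonymous.
Codon 5: ACG Thr / ACG Thr — identical.
Codon 6: AUC Ile / CGG Arg — nonsynonymous.
Codon 7: UAU Tyr / UAU Tyr — identical.
Codon 8: AUC Ile / AUC Ile — identical.
Codon 9: ACU Thr / ACU Thr — identical.
Codon 10: GCA Ala / GCA Ala — identical.
Nonsynonymous differences: 1.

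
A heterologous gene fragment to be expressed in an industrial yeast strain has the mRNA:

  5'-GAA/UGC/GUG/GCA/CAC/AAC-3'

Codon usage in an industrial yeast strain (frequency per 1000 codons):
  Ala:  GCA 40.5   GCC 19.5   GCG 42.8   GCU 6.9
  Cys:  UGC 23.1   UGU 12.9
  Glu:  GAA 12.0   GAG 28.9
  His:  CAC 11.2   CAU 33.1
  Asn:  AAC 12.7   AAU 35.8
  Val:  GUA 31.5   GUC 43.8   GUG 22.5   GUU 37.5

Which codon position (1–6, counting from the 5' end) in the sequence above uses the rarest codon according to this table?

Codon 1 GAA (Glu): 12.0 per 1000.
Codon 2 UGC (Cys): 23.1 per 1000.
Codon 3 GUG (Val): 22.5 per 1000.
Codon 4 GCA (Ala): 40.5 per 1000.
Codon 5 CAC (His): 11.2 per 1000.
Codon 6 AAC (Asn): 12.7 per 1000.
Lowest frequency is 11.2 at codon 5.

5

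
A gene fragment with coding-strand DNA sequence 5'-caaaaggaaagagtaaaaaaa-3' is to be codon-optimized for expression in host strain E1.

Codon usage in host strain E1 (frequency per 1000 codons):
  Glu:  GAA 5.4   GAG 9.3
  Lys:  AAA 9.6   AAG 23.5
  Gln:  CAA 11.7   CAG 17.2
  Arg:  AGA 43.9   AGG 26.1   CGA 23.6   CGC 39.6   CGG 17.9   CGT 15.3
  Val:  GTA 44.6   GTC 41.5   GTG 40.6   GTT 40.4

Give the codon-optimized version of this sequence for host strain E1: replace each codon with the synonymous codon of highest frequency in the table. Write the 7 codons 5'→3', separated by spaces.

Codon 1 (Gln): best is CAG at 17.2.
Codon 2 (Lys): best is AAG at 23.5.
Codon 3 (Glu): best is GAG at 9.3.
Codon 4 (Arg): best is AGA at 43.9.
Codon 5 (Val): best is GTA at 44.6.
Codon 6 (Lys): best is AAG at 23.5.
Codon 7 (Lys): best is AAG at 23.5.

CAG AAG GAG AGA GTA AAG AAG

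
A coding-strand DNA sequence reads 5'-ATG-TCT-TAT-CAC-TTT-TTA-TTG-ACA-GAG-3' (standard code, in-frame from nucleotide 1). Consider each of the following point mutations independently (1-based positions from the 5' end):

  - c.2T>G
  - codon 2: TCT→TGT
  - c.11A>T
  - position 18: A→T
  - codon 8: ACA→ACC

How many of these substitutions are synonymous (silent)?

1

Codon 1: ATG (Met) → AGG (Arg) — missense.
Codon 2: TCT (Ser) → TGT (Cys) — missense.
Codon 4: CAC (His) → CTC (Leu) — missense.
Codon 6: TTA (Leu) → TTT (Phe) — missense.
Codon 8: ACA (Thr) → ACC (Thr) — synonymous.
Synonymous: 1 of 5.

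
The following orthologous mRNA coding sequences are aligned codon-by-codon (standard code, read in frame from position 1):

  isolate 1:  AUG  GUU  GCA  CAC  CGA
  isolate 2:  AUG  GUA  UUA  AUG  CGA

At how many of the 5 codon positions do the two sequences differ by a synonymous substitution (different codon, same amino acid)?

Codon 1: AUG Met / AUG Met — identical.
Codon 2: GUU Val / GUA Val — synonymous.
Codon 3: GCA Ala / UUA Leu — nonsynonymous.
Codon 4: CAC His / AUG Met — nonsynonymous.
Codon 5: CGA Arg / CGA Arg — identical.
Synonymous differences: 1.

1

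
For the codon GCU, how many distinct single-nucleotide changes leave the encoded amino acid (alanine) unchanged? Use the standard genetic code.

Position 1: none → 0 synonymous.
Position 2: none → 0 synonymous.
Position 3: GCC, GCA, GCG → 3 synonymous.
Total: 0 + 0 + 3 = 3.

3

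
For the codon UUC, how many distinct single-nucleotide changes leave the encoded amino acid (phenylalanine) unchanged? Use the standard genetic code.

Position 1: none → 0 synonymous.
Position 2: none → 0 synonymous.
Position 3: UUU → 1 synonymous.
Total: 0 + 0 + 1 = 1.

1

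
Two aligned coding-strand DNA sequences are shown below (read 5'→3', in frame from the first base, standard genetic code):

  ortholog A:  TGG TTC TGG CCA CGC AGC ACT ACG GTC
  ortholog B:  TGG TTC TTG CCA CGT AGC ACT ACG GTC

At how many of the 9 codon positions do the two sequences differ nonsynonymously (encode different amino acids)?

Codon 1: TGG Trp / TGG Trp — identical.
Codon 2: TTC Phe / TTC Phe — identical.
Codon 3: TGG Trp / TTG Leu — nonsynonymous.
Codon 4: CCA Pro / CCA Pro — identical.
Codon 5: CGC Arg / CGT Arg — synonymous.
Codon 6: AGC Ser / AGC Ser — identical.
Codon 7: ACT Thr / ACT Thr — identical.
Codon 8: ACG Thr / ACG Thr — identical.
Codon 9: GTC Val / GTC Val — identical.
Nonsynonymous differences: 1.

1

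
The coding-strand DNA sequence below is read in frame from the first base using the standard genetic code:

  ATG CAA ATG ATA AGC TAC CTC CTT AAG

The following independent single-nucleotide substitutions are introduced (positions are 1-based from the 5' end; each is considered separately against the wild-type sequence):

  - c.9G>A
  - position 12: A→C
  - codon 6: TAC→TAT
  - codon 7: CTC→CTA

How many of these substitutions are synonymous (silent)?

3

Codon 3: ATG (Met) → ATA (Ile) — missense.
Codon 4: ATA (Ile) → ATC (Ile) — synonymous.
Codon 6: TAC (Tyr) → TAT (Tyr) — synonymous.
Codon 7: CTC (Leu) → CTA (Leu) — synonymous.
Synonymous: 3 of 4.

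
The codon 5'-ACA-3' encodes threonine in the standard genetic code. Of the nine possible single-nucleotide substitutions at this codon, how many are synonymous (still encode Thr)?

Position 1: none → 0 synonymous.
Position 2: none → 0 synonymous.
Position 3: ACU, ACC, ACG → 3 synonymous.
Total: 0 + 0 + 3 = 3.

3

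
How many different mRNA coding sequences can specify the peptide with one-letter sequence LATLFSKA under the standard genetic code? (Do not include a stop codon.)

55296

Leu: 6 codons.
Ala: 4 codons.
Thr: 4 codons.
Leu: 6 codons.
Phe: 2 codons.
Ser: 6 codons.
Lys: 2 codons.
Ala: 4 codons.
6 × 4 × 4 × 6 × 2 × 6 × 2 × 4 = 55296.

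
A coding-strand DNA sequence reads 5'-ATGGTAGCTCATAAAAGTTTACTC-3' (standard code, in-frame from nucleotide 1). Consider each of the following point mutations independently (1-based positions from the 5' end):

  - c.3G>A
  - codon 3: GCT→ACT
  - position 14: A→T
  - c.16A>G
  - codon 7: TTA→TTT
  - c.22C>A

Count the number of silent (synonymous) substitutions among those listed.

0

Codon 1: ATG (Met) → ATA (Ile) — missense.
Codon 3: GCT (Ala) → ACT (Thr) — missense.
Codon 5: AAA (Lys) → ATA (Ile) — missense.
Codon 6: AGT (Ser) → GGT (Gly) — missense.
Codon 7: TTA (Leu) → TTT (Phe) — missense.
Codon 8: CTC (Leu) → ATC (Ile) — missense.
Synonymous: 0 of 6.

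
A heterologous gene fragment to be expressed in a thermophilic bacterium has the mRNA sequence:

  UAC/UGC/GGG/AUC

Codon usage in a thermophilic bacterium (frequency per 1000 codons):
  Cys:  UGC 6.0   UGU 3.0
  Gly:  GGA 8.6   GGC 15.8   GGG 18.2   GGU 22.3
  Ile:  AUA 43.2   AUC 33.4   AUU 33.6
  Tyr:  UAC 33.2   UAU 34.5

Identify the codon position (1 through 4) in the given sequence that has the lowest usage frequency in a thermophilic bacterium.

Codon 1 UAC (Tyr): 33.2 per 1000.
Codon 2 UGC (Cys): 6.0 per 1000.
Codon 3 GGG (Gly): 18.2 per 1000.
Codon 4 AUC (Ile): 33.4 per 1000.
Lowest frequency is 6.0 at codon 2.

2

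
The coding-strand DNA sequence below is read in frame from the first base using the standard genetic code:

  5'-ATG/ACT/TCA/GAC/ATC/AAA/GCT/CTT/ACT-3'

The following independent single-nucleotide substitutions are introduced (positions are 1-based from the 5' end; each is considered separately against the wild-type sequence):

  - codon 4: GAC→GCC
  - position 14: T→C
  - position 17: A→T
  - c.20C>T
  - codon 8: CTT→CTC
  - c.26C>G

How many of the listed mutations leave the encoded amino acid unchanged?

1

Codon 4: GAC (Asp) → GCC (Ala) — missense.
Codon 5: ATC (Ile) → ACC (Thr) — missense.
Codon 6: AAA (Lys) → ATA (Ile) — missense.
Codon 7: GCT (Ala) → GTT (Val) — missense.
Codon 8: CTT (Leu) → CTC (Leu) — synonymous.
Codon 9: ACT (Thr) → AGT (Ser) — missense.
Synonymous: 1 of 6.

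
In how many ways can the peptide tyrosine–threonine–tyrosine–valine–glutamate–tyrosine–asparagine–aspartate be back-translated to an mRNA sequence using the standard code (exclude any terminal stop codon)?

1024

Tyr: 2 codons.
Thr: 4 codons.
Tyr: 2 codons.
Val: 4 codons.
Glu: 2 codons.
Tyr: 2 codons.
Asn: 2 codons.
Asp: 2 codons.
2 × 4 × 2 × 4 × 2 × 2 × 2 × 2 = 1024.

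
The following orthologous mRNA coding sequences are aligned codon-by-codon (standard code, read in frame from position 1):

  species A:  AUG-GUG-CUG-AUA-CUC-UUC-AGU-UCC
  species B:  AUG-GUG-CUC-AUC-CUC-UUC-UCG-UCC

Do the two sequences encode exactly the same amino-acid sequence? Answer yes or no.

yes

Codon 1: AUG Met / AUG Met — identical.
Codon 2: GUG Val / GUG Val — identical.
Codon 3: CUG Leu / CUC Leu — synonymous.
Codon 4: AUA Ile / AUC Ile — synonymous.
Codon 5: CUC Leu / CUC Leu — identical.
Codon 6: UUC Phe / UUC Phe — identical.
Codon 7: AGU Ser / UCG Ser — synonymous.
Codon 8: UCC Ser / UCC Ser — identical.
Nonsynonymous differences: 0 → same protein.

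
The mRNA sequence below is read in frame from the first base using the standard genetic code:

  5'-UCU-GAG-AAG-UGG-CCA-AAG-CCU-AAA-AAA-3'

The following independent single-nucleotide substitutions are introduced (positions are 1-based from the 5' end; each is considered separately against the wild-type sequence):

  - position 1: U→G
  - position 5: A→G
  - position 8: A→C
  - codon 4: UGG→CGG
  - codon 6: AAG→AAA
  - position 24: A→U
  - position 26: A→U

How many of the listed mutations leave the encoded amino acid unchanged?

1

Codon 1: UCU (Ser) → GCU (Ala) — missense.
Codon 2: GAG (Glu) → GGG (Gly) — missense.
Codon 3: AAG (Lys) → ACG (Thr) — missense.
Codon 4: UGG (Trp) → CGG (Arg) — missense.
Codon 6: AAG (Lys) → AAA (Lys) — synonymous.
Codon 8: AAA (Lys) → AAU (Asn) — missense.
Codon 9: AAA (Lys) → AUA (Ile) — missense.
Synonymous: 1 of 7.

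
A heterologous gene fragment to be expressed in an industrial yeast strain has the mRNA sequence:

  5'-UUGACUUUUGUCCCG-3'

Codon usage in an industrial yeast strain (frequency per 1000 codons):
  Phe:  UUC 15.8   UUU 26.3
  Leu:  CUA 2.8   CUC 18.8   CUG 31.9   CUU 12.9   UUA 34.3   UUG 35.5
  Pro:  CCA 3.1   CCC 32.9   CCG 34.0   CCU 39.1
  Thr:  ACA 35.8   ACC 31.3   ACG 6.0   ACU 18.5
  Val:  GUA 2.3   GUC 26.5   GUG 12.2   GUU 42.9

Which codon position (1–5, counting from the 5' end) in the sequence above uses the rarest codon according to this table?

Codon 1 UUG (Leu): 35.5 per 1000.
Codon 2 ACU (Thr): 18.5 per 1000.
Codon 3 UUU (Phe): 26.3 per 1000.
Codon 4 GUC (Val): 26.5 per 1000.
Codon 5 CCG (Pro): 34.0 per 1000.
Lowest frequency is 18.5 at codon 2.

2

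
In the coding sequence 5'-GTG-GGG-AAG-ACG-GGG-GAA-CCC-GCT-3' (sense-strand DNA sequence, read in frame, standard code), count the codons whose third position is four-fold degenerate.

Codon 1 GTG (Val): third position 4-fold.
Codon 2 GGG (Gly): third position 4-fold.
Codon 3 AAG (Lys): third position 2-fold.
Codon 4 ACG (Thr): third position 4-fold.
Codon 5 GGG (Gly): third position 4-fold.
Codon 6 GAA (Glu): third position 2-fold.
Codon 7 CCC (Pro): third position 4-fold.
Codon 8 GCT (Ala): third position 4-fold.
Four-fold degenerate third positions: 6.

6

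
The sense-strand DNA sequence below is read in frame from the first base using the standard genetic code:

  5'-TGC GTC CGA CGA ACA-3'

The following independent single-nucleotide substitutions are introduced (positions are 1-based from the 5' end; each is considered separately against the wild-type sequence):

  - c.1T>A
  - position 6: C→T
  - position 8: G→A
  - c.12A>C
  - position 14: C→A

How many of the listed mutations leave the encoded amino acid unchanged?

2

Codon 1: TGC (Cys) → AGC (Ser) — missense.
Codon 2: GTC (Val) → GTT (Val) — synonymous.
Codon 3: CGA (Arg) → CAA (Gln) — missense.
Codon 4: CGA (Arg) → CGC (Arg) — synonymous.
Codon 5: ACA (Thr) → AAA (Lys) — missense.
Synonymous: 2 of 5.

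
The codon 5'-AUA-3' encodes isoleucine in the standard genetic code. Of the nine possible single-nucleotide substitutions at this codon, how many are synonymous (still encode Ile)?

Position 1: none → 0 synonymous.
Position 2: none → 0 synonymous.
Position 3: AUU, AUC → 2 synonymous.
Total: 0 + 0 + 2 = 2.

2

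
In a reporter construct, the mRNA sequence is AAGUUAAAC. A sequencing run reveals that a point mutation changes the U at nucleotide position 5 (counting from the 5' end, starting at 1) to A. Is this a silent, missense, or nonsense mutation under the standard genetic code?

Position 5 falls in codon 2: UUA → Leu.
After the substitution the codon is UAA → Stop.
The new codon is a stop codon, so this is a nonsense mutation.

nonsense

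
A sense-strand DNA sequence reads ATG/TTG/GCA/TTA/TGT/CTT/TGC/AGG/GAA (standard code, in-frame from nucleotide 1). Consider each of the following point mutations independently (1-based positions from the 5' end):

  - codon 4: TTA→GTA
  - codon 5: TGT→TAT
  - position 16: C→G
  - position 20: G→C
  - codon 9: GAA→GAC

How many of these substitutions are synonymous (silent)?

0

Codon 4: TTA (Leu) → GTA (Val) — missense.
Codon 5: TGT (Cys) → TAT (Tyr) — missense.
Codon 6: CTT (Leu) → GTT (Val) — missense.
Codon 7: TGC (Cys) → TCC (Ser) — missense.
Codon 9: GAA (Glu) → GAC (Asp) — missense.
Synonymous: 0 of 5.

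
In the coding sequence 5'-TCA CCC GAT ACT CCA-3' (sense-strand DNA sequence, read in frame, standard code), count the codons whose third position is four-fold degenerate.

4

Codon 1 TCA (Ser): third position 4-fold.
Codon 2 CCC (Pro): third position 4-fold.
Codon 3 GAT (Asp): third position 2-fold.
Codon 4 ACT (Thr): third position 4-fold.
Codon 5 CCA (Pro): third position 4-fold.
Four-fold degenerate third positions: 4.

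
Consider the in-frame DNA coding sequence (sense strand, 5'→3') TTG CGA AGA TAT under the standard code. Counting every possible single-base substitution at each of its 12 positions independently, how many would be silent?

9

Codon 1 (TTG, Leu): 2 synonymous substitutions.
Codon 2 (CGA, Arg): 4 synonymous substitutions.
Codon 3 (AGA, Arg): 2 synonymous substitutions.
Codon 4 (TAT, Tyr): 1 synonymous substitution.
Total: 2 + 4 + 2 + 1 = 9.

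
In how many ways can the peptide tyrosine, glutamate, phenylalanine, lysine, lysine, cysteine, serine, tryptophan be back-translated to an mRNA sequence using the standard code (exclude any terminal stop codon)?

Tyr: 2 codons.
Glu: 2 codons.
Phe: 2 codons.
Lys: 2 codons.
Lys: 2 codons.
Cys: 2 codons.
Ser: 6 codons.
Trp: 1 codon.
2 × 2 × 2 × 2 × 2 × 2 × 6 × 1 = 384.

384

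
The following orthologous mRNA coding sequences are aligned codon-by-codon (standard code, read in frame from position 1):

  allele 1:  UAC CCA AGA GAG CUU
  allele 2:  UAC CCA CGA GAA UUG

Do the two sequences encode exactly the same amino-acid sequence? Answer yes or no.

yes

Codon 1: UAC Tyr / UAC Tyr — identical.
Codon 2: CCA Pro / CCA Pro — identical.
Codon 3: AGA Arg / CGA Arg — synonymous.
Codon 4: GAG Glu / GAA Glu — synonymous.
Codon 5: CUU Leu / UUG Leu — synonymous.
Nonsynonymous differences: 0 → same protein.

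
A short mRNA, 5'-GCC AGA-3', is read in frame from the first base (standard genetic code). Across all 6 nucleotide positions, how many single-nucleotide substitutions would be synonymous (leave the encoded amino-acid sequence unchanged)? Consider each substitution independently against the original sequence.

Codon 1 (GCC, Ala): 3 synonymous substitutions.
Codon 2 (AGA, Arg): 2 synonymous substitutions.
Total: 3 + 2 = 5.

5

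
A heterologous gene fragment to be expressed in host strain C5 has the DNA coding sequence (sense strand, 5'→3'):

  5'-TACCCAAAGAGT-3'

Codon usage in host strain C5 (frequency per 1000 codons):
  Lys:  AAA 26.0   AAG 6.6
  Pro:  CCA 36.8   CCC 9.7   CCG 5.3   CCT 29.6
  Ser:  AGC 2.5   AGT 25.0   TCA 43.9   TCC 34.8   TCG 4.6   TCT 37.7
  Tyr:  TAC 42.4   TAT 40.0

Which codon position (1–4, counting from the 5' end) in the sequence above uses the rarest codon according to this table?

3

Codon 1 TAC (Tyr): 42.4 per 1000.
Codon 2 CCA (Pro): 36.8 per 1000.
Codon 3 AAG (Lys): 6.6 per 1000.
Codon 4 AGT (Ser): 25.0 per 1000.
Lowest frequency is 6.6 at codon 3.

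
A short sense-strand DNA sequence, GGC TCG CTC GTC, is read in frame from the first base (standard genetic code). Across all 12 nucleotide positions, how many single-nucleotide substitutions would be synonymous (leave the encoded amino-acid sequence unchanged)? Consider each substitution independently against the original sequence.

12

Codon 1 (GGC, Gly): 3 synonymous substitutions.
Codon 2 (TCG, Ser): 3 synonymous substitutions.
Codon 3 (CTC, Leu): 3 synonymous substitutions.
Codon 4 (GTC, Val): 3 synonymous substitutions.
Total: 3 + 3 + 3 + 3 = 12.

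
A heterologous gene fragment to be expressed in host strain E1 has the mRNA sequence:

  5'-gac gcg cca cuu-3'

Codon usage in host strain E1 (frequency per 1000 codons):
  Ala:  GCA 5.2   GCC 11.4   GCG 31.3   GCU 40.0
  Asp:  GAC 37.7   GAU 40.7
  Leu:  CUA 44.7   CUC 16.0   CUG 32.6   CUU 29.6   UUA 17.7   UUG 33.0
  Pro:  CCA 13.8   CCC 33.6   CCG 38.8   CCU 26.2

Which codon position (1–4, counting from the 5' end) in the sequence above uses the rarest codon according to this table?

3

Codon 1 GAC (Asp): 37.7 per 1000.
Codon 2 GCG (Ala): 31.3 per 1000.
Codon 3 CCA (Pro): 13.8 per 1000.
Codon 4 CUU (Leu): 29.6 per 1000.
Lowest frequency is 13.8 at codon 3.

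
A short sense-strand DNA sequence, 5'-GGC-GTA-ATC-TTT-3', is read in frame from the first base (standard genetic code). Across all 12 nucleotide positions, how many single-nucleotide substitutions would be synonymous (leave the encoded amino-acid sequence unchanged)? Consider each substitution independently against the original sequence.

Codon 1 (GGC, Gly): 3 synonymous substitutions.
Codon 2 (GTA, Val): 3 synonymous substitutions.
Codon 3 (ATC, Ile): 2 synonymous substitutions.
Codon 4 (TTT, Phe): 1 synonymous substitution.
Total: 3 + 3 + 2 + 1 = 9.

9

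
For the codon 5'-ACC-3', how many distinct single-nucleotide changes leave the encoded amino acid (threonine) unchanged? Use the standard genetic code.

3

Position 1: none → 0 synonymous.
Position 2: none → 0 synonymous.
Position 3: ACU, ACA, ACG → 3 synonymous.
Total: 0 + 0 + 3 = 3.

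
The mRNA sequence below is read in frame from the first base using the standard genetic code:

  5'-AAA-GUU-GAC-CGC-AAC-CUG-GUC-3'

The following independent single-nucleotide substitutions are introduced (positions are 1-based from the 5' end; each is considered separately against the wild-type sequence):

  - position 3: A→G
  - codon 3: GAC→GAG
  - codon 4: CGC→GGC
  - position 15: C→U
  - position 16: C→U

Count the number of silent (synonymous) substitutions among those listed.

3

Codon 1: AAA (Lys) → AAG (Lys) — synonymous.
Codon 3: GAC (Asp) → GAG (Glu) — missense.
Codon 4: CGC (Arg) → GGC (Gly) — missense.
Codon 5: AAC (Asn) → AAU (Asn) — synonymous.
Codon 6: CUG (Leu) → UUG (Leu) — synonymous.
Synonymous: 3 of 5.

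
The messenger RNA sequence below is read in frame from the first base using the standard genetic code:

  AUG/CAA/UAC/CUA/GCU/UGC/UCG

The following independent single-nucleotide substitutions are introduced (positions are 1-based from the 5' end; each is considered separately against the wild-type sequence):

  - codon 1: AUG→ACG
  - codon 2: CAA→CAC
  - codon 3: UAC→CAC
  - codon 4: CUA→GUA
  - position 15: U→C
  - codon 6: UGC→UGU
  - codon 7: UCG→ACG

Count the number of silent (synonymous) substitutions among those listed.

2

Codon 1: AUG (Met) → ACG (Thr) — missense.
Codon 2: CAA (Gln) → CAC (His) — missense.
Codon 3: UAC (Tyr) → CAC (His) — missense.
Codon 4: CUA (Leu) → GUA (Val) — missense.
Codon 5: GCU (Ala) → GCC (Ala) — synonymous.
Codon 6: UGC (Cys) → UGU (Cys) — synonymous.
Codon 7: UCG (Ser) → ACG (Thr) — missense.
Synonymous: 2 of 7.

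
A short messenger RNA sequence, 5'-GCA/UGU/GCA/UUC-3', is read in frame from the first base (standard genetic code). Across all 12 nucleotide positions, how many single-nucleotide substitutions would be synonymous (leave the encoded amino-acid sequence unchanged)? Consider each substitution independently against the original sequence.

8

Codon 1 (GCA, Ala): 3 synonymous substitutions.
Codon 2 (UGU, Cys): 1 synonymous substitution.
Codon 3 (GCA, Ala): 3 synonymous substitutions.
Codon 4 (UUC, Phe): 1 synonymous substitution.
Total: 3 + 1 + 3 + 1 = 8.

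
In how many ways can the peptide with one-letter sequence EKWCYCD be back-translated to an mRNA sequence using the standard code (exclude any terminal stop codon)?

64

Glu: 2 codons.
Lys: 2 codons.
Trp: 1 codon.
Cys: 2 codons.
Tyr: 2 codons.
Cys: 2 codons.
Asp: 2 codons.
2 × 2 × 1 × 2 × 2 × 2 × 2 = 64.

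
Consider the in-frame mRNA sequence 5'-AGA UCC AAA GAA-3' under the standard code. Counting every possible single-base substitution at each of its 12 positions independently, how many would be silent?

Codon 1 (AGA, Arg): 2 synonymous substitutions.
Codon 2 (UCC, Ser): 3 synonymous substitutions.
Codon 3 (AAA, Lys): 1 synonymous substitution.
Codon 4 (GAA, Glu): 1 synonymous substitution.
Total: 2 + 3 + 1 + 1 = 7.

7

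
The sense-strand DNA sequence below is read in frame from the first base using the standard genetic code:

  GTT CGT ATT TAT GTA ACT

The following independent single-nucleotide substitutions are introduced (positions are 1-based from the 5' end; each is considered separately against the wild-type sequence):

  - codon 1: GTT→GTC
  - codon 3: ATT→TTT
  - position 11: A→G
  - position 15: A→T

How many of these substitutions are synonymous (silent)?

Codon 1: GTT (Val) → GTC (Val) — synonymous.
Codon 3: ATT (Ile) → TTT (Phe) — missense.
Codon 4: TAT (Tyr) → TGT (Cys) — missense.
Codon 5: GTA (Val) → GTT (Val) — synonymous.
Synonymous: 2 of 4.

2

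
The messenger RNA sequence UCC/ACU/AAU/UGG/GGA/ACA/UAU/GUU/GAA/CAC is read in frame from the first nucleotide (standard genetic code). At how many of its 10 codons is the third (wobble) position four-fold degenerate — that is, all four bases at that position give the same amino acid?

5

Codon 1 UCC (Ser): third position 4-fold.
Codon 2 ACU (Thr): third position 4-fold.
Codon 3 AAU (Asn): third position 2-fold.
Codon 4 UGG (Trp): third position 1-fold.
Codon 5 GGA (Gly): third position 4-fold.
Codon 6 ACA (Thr): third position 4-fold.
Codon 7 UAU (Tyr): third position 2-fold.
Codon 8 GUU (Val): third position 4-fold.
Codon 9 GAA (Glu): third position 2-fold.
Codon 10 CAC (His): third position 2-fold.
Four-fold degenerate third positions: 5.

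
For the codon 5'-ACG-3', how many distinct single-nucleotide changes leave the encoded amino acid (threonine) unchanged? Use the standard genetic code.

3

Position 1: none → 0 synonymous.
Position 2: none → 0 synonymous.
Position 3: ACU, ACC, ACA → 3 synonymous.
Total: 0 + 0 + 3 = 3.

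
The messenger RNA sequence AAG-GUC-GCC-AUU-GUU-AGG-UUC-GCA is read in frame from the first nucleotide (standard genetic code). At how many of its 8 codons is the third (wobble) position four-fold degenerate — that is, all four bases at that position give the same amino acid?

Codon 1 AAG (Lys): third position 2-fold.
Codon 2 GUC (Val): third position 4-fold.
Codon 3 GCC (Ala): third position 4-fold.
Codon 4 AUU (Ile): third position 3-fold.
Codon 5 GUU (Val): third position 4-fold.
Codon 6 AGG (Arg): third position 2-fold.
Codon 7 UUC (Phe): third position 2-fold.
Codon 8 GCA (Ala): third position 4-fold.
Four-fold degenerate third positions: 4.

4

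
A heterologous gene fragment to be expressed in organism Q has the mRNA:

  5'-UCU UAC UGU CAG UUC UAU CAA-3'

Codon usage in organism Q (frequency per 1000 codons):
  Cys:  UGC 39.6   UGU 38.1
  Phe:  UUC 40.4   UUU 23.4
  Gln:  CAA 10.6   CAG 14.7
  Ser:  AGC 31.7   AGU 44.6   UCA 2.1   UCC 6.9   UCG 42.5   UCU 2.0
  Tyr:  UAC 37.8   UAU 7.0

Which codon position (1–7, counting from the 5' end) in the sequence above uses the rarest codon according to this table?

1

Codon 1 UCU (Ser): 2.0 per 1000.
Codon 2 UAC (Tyr): 37.8 per 1000.
Codon 3 UGU (Cys): 38.1 per 1000.
Codon 4 CAG (Gln): 14.7 per 1000.
Codon 5 UUC (Phe): 40.4 per 1000.
Codon 6 UAU (Tyr): 7.0 per 1000.
Codon 7 CAA (Gln): 10.6 per 1000.
Lowest frequency is 2.0 at codon 1.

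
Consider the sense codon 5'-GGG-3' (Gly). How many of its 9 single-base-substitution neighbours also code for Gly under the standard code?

Position 1: none → 0 synonymous.
Position 2: none → 0 synonymous.
Position 3: GGU, GGC, GGA → 3 synonymous.
Total: 0 + 0 + 3 = 3.

3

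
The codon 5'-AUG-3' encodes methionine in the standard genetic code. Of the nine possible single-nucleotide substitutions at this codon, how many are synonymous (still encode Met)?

0

Position 1: none → 0 synonymous.
Position 2: none → 0 synonymous.
Position 3: none → 0 synonymous.
Total: 0 + 0 + 0 = 0.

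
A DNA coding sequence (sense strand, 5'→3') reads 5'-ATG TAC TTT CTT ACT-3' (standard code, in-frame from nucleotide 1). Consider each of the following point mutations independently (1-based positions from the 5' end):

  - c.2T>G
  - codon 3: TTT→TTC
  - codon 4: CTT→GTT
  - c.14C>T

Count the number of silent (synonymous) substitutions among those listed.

1

Codon 1: ATG (Met) → AGG (Arg) — missense.
Codon 3: TTT (Phe) → TTC (Phe) — synonymous.
Codon 4: CTT (Leu) → GTT (Val) — missense.
Codon 5: ACT (Thr) → ATT (Ile) — missense.
Synonymous: 1 of 4.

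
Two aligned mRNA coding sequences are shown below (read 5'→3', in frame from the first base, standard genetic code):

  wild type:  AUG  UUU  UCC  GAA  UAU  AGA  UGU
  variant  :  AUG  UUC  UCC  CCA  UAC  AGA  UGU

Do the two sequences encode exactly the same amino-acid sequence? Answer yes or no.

Codon 1: AUG Met / AUG Met — identical.
Codon 2: UUU Phe / UUC Phe — synonymous.
Codon 3: UCC Ser / UCC Ser — identical.
Codon 4: GAA Glu / CCA Pro — nonsynonymous.
Codon 5: UAU Tyr / UAC Tyr — synonymous.
Codon 6: AGA Arg / AGA Arg — identical.
Codon 7: UGU Cys / UGU Cys — identical.
Nonsynonymous differences: 1 → different protein.

no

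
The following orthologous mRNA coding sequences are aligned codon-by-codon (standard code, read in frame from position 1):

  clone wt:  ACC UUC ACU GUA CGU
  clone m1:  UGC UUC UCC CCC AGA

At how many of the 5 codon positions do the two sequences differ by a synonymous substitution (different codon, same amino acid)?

1

Codon 1: ACC Thr / UGC Cys — nonsynonymous.
Codon 2: UUC Phe / UUC Phe — identical.
Codon 3: ACU Thr / UCC Ser — nonsynonymous.
Codon 4: GUA Val / CCC Pro — nonsynonymous.
Codon 5: CGU Arg / AGA Arg — synonymous.
Synonymous differences: 1.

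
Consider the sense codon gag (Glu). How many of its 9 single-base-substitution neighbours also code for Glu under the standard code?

1

Position 1: none → 0 synonymous.
Position 2: none → 0 synonymous.
Position 3: GAA → 1 synonymous.
Total: 0 + 0 + 1 = 1.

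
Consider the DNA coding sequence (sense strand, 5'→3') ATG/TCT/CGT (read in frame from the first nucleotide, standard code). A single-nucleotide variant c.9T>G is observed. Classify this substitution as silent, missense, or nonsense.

silent

Position 9 falls in codon 3: CGT → Arg.
After the substitution the codon is CGG → Arg.
Both encode Arg, so the change is synonymous.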